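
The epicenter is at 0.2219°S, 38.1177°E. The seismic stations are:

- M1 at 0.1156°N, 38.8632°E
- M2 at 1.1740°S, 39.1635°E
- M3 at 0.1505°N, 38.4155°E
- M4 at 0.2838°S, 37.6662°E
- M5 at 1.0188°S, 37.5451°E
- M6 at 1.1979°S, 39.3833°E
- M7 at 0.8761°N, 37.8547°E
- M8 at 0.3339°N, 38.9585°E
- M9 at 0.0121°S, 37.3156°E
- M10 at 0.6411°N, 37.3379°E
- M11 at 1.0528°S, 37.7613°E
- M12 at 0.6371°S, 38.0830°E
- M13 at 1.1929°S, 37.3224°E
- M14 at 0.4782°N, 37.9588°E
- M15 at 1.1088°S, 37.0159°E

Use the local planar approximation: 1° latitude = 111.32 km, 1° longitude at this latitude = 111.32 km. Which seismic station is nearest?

Distances from 0.2219°S, 38.1177°E:
M1: √((0.3375·111.32)² + (0.7455·111.32)²) = √(1411.542470 + 6887.184080) = 91.0973 km
M2: √((-0.9521·111.32)² + (1.0458·111.32)²) = √(11233.407814 + 13553.256897) = 157.4378 km
M3: √((0.3724·111.32)² + (0.2978·111.32)²) = √(1718.564118 + 1098.995166) = 53.0807 km
M4: √((-0.0619·111.32)² + (-0.4515·111.32)²) = √(47.481857 + 2526.166111) = 50.7311 km
M5: √((-0.7969·111.32)² + (-0.5726·111.32)²) = √(7869.625198 + 4063.021147) = 109.2367 km
M6: √((-0.9760·111.32)² + (1.2656·111.32)²) = √(11804.457439 + 19849.031805) = 177.9143 km
M7: √((1.0980·111.32)² + (-0.2630·111.32)²) = √(14940.016446 + 857.152098) = 125.6868 km
M8: √((0.5558·111.32)² + (0.8408·111.32)²) = √(3828.101816 + 8760.558648) = 112.1992 km
M9: √((0.2098·111.32)² + (-0.8021·111.32)²) = √(545.453036 + 7972.663384) = 92.2936 km
M10: √((0.8630·111.32)² + (-0.7798·111.32)²) = √(9229.283503 + 7535.513583) = 129.4789 km
M11: √((-0.8309·111.32)² + (-0.3564·111.32)²) = √(8555.470798 + 1574.061824) = 100.6456 km
M12: √((-0.4152·111.32)² + (-0.0347·111.32)²) = √(2136.294316 + 14.921255) = 46.3812 km
M13: √((-0.9710·111.32)² + (-0.7953·111.32)²) = √(11683.819933 + 7838.055968) = 139.7207 km
M14: √((0.7001·111.32)² + (-0.1589·111.32)²) = √(6073.884800 + 312.891806) = 79.9173 km
M15: √((-0.8869·111.32)² + (-1.1018·111.32)²) = √(9747.555242 + 15043.605338) = 157.4521 km
Minimum: M12 at 46.3812 km.

M12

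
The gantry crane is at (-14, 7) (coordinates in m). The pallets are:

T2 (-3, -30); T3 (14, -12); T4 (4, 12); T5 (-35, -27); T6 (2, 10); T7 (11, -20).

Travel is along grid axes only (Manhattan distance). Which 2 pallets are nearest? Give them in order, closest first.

T6, T4

Distances from (-14, 7):
T2: |11| + |-37| = 11 + 37 = 48 m
T3: |28| + |-19| = 28 + 19 = 47 m
T4: |18| + |5| = 18 + 5 = 23 m
T5: |-21| + |-34| = 21 + 34 = 55 m
T6: |16| + |3| = 16 + 3 = 19 m
T7: |25| + |-27| = 25 + 27 = 52 m
Sorted: T6 (19 m) < T4 (23 m) < T3 (47 m) < T2 (48 m) < …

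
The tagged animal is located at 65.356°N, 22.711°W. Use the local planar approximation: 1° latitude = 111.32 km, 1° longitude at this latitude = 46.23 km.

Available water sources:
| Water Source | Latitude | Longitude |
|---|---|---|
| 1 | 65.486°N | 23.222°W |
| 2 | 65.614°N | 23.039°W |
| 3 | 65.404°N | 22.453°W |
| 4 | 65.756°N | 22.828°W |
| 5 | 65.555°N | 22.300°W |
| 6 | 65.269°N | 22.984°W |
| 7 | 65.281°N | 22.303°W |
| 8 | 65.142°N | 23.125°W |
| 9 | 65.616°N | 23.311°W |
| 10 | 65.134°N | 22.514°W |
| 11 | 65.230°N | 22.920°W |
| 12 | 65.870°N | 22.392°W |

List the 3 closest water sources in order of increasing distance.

Distances from 65.356°N, 22.711°W:
1: 27.704 km
2: 32.478 km
3: 13.070 km
4: 44.855 km
5: 29.185 km
6: 15.909 km
7: 20.627 km
8: 30.558 km
9: 40.089 km
10: 26.338 km
11: 17.032 km
12: 59.088 km
Sorted: 3 (13.070 km) < 6 (15.909 km) < 11 (17.032 km) < 7 (20.627 km) < 10 (26.338 km) < …

3, 6, 11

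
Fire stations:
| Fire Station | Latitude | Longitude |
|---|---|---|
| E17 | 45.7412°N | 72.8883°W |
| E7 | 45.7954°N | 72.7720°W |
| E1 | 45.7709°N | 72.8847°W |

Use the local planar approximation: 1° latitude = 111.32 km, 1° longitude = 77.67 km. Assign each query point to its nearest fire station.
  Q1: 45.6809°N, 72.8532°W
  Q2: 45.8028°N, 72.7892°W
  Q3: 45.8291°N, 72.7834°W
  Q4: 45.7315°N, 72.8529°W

Q1 at 45.6809°N, 72.8532°W:
  E17: 7.2451 km
  E7: 14.2211 km
  E1: 10.3132 km
  → nearest: E17 (7.2451 km)
Q2 at 45.8028°N, 72.7892°W:
  E17: 10.3086 km
  E7: 1.5695 km
  E1: 8.2237 km
  → nearest: E7 (1.5695 km)
Q3 at 45.8291°N, 72.7834°W:
  E17: 12.7330 km
  E7: 3.8546 km
  E1: 10.1922 km
  → nearest: E7 (3.8546 km)
Q4 at 45.7315°N, 72.8529°W:
  E17: 2.9540 km
  E7: 9.4912 km
  E1: 5.0336 km
  → nearest: E17 (2.9540 km)

Q1→E17; Q2→E7; Q3→E7; Q4→E17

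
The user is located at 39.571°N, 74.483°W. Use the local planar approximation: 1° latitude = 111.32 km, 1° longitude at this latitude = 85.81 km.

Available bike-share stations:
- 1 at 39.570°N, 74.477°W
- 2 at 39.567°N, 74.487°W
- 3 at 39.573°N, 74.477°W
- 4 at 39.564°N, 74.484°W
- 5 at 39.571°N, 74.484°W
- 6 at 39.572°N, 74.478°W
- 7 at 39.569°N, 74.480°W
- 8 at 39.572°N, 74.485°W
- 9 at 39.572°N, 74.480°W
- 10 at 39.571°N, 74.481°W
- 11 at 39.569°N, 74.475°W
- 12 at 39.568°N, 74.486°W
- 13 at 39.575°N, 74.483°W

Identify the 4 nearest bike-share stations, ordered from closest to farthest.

5, 10, 8, 9

Distances from 39.571°N, 74.483°W:
1: 0.527 km
2: 0.562 km
3: 0.561 km
4: 0.784 km
5: 0.086 km
6: 0.443 km
7: 0.340 km
8: 0.205 km
9: 0.280 km
10: 0.172 km
11: 0.722 km
12: 0.422 km
13: 0.445 km
Sorted: 5 (0.086 km) < 10 (0.172 km) < 8 (0.205 km) < 9 (0.280 km) < 7 (0.340 km) < 12 (0.422 km) < …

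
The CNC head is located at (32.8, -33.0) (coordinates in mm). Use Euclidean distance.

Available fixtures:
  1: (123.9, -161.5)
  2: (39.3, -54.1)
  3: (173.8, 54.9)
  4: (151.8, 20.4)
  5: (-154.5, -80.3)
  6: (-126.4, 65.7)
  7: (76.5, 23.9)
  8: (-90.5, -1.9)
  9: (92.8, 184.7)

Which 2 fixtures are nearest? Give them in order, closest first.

2, 7

Distances from (32.8, -33.0):
1: 157.5 mm
2: 22.1 mm
3: 166.2 mm
4: 130.4 mm
5: 193.2 mm
6: 187.3 mm
7: 71.7 mm
8: 127.2 mm
9: 225.8 mm
Sorted: 2 (22.1 mm) < 7 (71.7 mm) < 8 (127.2 mm) < 4 (130.4 mm) < …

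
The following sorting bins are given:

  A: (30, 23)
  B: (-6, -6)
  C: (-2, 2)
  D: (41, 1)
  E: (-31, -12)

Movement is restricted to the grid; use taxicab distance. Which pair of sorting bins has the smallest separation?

B and C

Pairwise distances:
A–B: 65
A–C: 53
A–D: 33
A–E: 96
B–C: 12
B–D: 54
B–E: 31
C–D: 44
C–E: 43
D–E: 85
Closest pair: B–C at 12.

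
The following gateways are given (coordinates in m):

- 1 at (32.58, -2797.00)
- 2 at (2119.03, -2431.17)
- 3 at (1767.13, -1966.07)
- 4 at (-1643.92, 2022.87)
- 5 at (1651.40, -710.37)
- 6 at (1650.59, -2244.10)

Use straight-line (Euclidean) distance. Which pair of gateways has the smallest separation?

3 and 6

Pairwise distances:
3–6: 301.47 m
2–6: 504.41 m
2–3: 583.23 m
3–5: 1261.02 m
5–6: 1533.73 m
1–6: 1709.87 m
2–5: 1783.21 m
1–3: 1923.31 m
1–2: 2118.28 m
1–5: 2640.95 m
4–5: 4281.32 m
1–4: 5103.12 m
3–4: 5248.51 m
4–6: 5390.81 m
2–4: 5830.80 m
Closest pair: 3–6 at 301.47 m.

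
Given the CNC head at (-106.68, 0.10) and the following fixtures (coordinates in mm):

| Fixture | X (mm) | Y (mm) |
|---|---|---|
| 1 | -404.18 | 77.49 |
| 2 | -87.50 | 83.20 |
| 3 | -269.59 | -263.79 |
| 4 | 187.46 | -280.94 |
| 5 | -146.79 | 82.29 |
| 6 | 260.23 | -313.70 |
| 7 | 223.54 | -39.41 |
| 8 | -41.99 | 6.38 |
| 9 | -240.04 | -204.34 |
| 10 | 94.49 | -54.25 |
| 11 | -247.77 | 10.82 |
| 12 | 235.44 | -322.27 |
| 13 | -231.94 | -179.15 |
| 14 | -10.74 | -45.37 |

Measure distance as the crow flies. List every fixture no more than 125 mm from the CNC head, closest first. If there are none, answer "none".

8, 2, 5, 14

Distances from (-106.68, 0.10):
1: √((-297.50)² + (77.39)²) = √(88506.2500 + 5989.2121) = 307.40 mm
2: √((19.18)² + (83.10)²) = √(367.8724 + 6905.6100) = 85.28 mm
3: √((-162.91)² + (-263.89)²) = √(26539.6681 + 69637.9321) = 310.13 mm
4: √((294.14)² + (-281.04)²) = √(86518.3396 + 78983.4816) = 406.82 mm
5: √((-40.11)² + (82.19)²) = √(1608.8121 + 6755.1961) = 91.45 mm
6: √((366.91)² + (-313.80)²) = √(134622.9481 + 98470.4400) = 482.80 mm
7: √((330.22)² + (-39.51)²) = √(109045.2484 + 1561.0401) = 332.58 mm
8: √((64.69)² + (6.28)²) = √(4184.7961 + 39.4384) = 64.99 mm
9: √((-133.36)² + (-204.44)²) = √(17784.8896 + 41795.7136) = 244.09 mm
10: √((201.17)² + (-54.35)²) = √(40469.3689 + 2953.9225) = 208.38 mm
11: √((-141.09)² + (10.72)²) = √(19906.3881 + 114.9184) = 141.50 mm
12: √((342.12)² + (-322.37)²) = √(117046.0944 + 103922.4169) = 470.07 mm
13: √((-125.26)² + (-179.25)²) = √(15690.0676 + 32130.5625) = 218.68 mm
14: √((95.94)² + (-45.47)²) = √(9204.4836 + 2067.5209) = 106.17 mm
Threshold 125 mm: 8 (64.99 mm), 2 (85.28 mm), 5 (91.45 mm), 14 (106.17 mm) are within range.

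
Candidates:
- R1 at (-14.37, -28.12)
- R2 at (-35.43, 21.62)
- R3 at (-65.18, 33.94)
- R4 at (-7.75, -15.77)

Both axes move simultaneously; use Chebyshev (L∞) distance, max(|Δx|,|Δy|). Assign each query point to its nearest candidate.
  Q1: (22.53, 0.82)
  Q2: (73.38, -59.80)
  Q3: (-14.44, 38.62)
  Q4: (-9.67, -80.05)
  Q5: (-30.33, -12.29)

Q1→R4; Q2→R4; Q3→R2; Q4→R1; Q5→R1

Q1 at (22.53, 0.82):
  R1: 36.90
  R2: 57.96
  R3: 87.71
  R4: 30.28
  → nearest: R4 (30.28)
Q2 at (73.38, -59.80):
  R1: 87.75
  R2: 108.81
  R3: 138.56
  R4: 81.13
  → nearest: R4 (81.13)
Q3 at (-14.44, 38.62):
  R1: 66.74
  R2: 20.99
  R3: 50.74
  R4: 54.39
  → nearest: R2 (20.99)
Q4 at (-9.67, -80.05):
  R1: 51.93
  R2: 101.67
  R3: 113.99
  R4: 64.28
  → nearest: R1 (51.93)
Q5 at (-30.33, -12.29):
  R1: 15.96
  R2: 33.91
  R3: 46.23
  R4: 22.58
  → nearest: R1 (15.96)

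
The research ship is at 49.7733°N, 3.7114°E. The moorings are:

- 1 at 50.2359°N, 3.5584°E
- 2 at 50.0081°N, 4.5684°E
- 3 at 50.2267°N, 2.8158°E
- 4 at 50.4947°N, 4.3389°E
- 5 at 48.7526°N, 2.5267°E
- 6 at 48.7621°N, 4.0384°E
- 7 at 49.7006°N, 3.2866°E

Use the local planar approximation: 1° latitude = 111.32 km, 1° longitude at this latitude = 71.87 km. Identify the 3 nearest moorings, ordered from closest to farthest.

Distances from 49.7733°N, 3.7114°E:
1: √((0.4626·111.32)² + (-0.1530·71.87)²) = √(2651.903107 + 120.914435) = 52.6575 km
2: √((0.2348·111.32)² + (0.8570·71.87)²) = √(683.191698 + 3793.647143) = 66.9092 km
3: √((0.4534·111.32)² + (-0.8956·71.87)²) = √(2547.472045 + 4143.081338) = 81.7958 km
4: √((0.7214·111.32)² + (0.6275·71.87)²) = √(6449.093468 + 2033.867937) = 92.1030 km
5: √((-1.0207·111.32)² + (-1.1847·71.87)²) = √(12910.487004 + 7249.566978) = 141.9861 km
6: √((-1.0112·111.32)² + (0.3270·71.87)²) = √(12671.280860 + 552.320032) = 114.9939 km
7: √((-0.0727·111.32)² + (-0.4248·71.87)²) = √(65.496066 + 932.103859) = 31.5848 km
Sorted: 7 (31.5848 km) < 1 (52.6575 km) < 2 (66.9092 km) < 3 (81.7958 km) < 4 (92.1030 km) < …

7, 1, 2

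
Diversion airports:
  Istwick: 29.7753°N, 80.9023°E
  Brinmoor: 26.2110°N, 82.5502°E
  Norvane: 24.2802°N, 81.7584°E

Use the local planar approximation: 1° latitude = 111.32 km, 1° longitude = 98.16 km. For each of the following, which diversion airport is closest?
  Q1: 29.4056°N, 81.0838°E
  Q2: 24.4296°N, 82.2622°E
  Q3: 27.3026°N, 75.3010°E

Q1→Istwick; Q2→Norvane; Q3→Istwick

Q1 at 29.4056°N, 81.0838°E:
  Istwick: 44.8458 km
  Brinmoor: 383.6494 km
  Norvane: 574.3893 km
  → nearest: Istwick (44.8458 km)
Q2 at 24.4296°N, 82.2622°E:
  Istwick: 609.8714 km
  Brinmoor: 200.3104 km
  Norvane: 52.1747 km
  → nearest: Norvane (52.1747 km)
Q3 at 27.3026°N, 75.3010°E:
  Istwick: 614.8777 km
  Brinmoor: 721.8826 km
  Norvane: 717.6193 km
  → nearest: Istwick (614.8777 km)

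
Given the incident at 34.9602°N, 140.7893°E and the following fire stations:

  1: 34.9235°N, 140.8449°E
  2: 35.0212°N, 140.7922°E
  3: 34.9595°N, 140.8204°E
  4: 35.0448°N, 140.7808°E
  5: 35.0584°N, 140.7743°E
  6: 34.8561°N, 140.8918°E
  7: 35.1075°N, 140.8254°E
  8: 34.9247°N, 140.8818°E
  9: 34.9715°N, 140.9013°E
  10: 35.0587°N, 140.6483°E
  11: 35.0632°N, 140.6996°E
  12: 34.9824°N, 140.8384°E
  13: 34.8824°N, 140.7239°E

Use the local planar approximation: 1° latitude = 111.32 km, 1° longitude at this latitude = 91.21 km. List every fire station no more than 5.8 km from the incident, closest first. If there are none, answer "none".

3, 12

Distances from 34.9602°N, 140.7893°E:
1: √((-0.0367·111.32)² + (0.0556·91.21)²) = √(16.690853 + 25.717840) = 6.5122 km
2: √((0.0610·111.32)² + (0.0029·91.21)²) = √(46.111162 + 0.069965) = 6.7957 km
3: √((-0.0007·111.32)² + (0.0311·91.21)²) = √(0.006072 + 8.046475) = 2.8377 km
4: √((0.0846·111.32)² + (-0.0085·91.21)²) = √(88.692546 + 0.601067) = 9.4495 km
5: √((0.0982·111.32)² + (-0.0150·91.21)²) = √(119.500403 + 1.871834) = 11.0169 km
6: √((-0.1041·111.32)² + (0.1025·91.21)²) = √(134.291293 + 87.404268) = 14.8894 km
7: √((0.1473·111.32)² + (0.0361·91.21)²) = √(268.875907 + 10.841748) = 16.7248 km
8: √((-0.0355·111.32)² + (0.0925·91.21)²) = √(15.617197 + 71.181703) = 9.3166 km
9: √((0.0113·111.32)² + (0.1120·91.21)²) = √(1.582353 + 104.356849) = 10.2927 km
10: √((0.0985·111.32)² + (-0.1410·91.21)²) = √(120.231664 + 165.395290) = 16.9005 km
11: √((0.1030·111.32)² + (-0.0897·91.21)²) = √(131.468239 + 66.937548) = 14.0857 km
12: √((0.0222·111.32)² + (0.0491·91.21)²) = √(6.107343 + 20.056165) = 5.1150 km
13: √((-0.0778·111.32)² + (-0.0654·91.21)²) = √(75.007655 + 35.582824) = 10.5162 km
Threshold 5.8 km: 3 (2.8377 km), 12 (5.1150 km) are within range.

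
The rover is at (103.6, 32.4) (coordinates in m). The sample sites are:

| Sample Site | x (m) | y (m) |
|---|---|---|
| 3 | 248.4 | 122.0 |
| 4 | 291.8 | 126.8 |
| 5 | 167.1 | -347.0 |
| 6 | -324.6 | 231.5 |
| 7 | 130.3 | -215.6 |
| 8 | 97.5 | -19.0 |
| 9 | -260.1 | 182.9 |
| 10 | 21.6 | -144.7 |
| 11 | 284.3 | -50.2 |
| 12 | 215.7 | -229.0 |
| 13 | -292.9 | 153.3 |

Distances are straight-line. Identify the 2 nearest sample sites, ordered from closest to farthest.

8, 3

Distances from (103.6, 32.4):
3: 170.3 m
4: 210.5 m
5: 384.7 m
6: 472.2 m
7: 249.4 m
8: 51.8 m
9: 393.6 m
10: 195.2 m
11: 198.7 m
12: 284.4 m
13: 414.5 m
Sorted: 8 (51.8 m) < 3 (170.3 m) < 10 (195.2 m) < 11 (198.7 m) < …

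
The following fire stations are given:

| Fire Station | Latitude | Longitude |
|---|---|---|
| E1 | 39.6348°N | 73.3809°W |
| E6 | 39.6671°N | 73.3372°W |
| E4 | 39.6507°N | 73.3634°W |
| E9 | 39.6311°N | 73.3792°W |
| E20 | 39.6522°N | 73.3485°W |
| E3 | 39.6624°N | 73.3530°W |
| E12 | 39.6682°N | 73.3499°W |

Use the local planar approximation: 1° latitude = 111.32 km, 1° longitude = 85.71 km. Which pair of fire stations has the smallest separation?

Pairwise distances:
E1–E6: √((0.0323·111.32)² + (0.0437·85.71)²) = √(12.928598 + 14.028973) = 5.1921 km
E1–E4: √((0.0159·111.32)² + (0.0175·85.71)²) = √(3.132858 + 2.249775) = 2.3201 km
E1–E9: √((-0.0037·111.32)² + (0.0017·85.71)²) = √(0.169648 + 0.021231) = 0.4369 km
E1–E20: √((0.0174·111.32)² + (0.0324·85.71)²) = √(3.751845 + 7.711751) = 3.3858 km
E1–E3: √((0.0276·111.32)² + (0.0279·85.71)²) = √(9.439838 + 5.718359) = 3.8934 km
E1–E12: √((0.0334·111.32)² + (0.0310·85.71)²) = √(13.824178 + 7.059702) = 4.5699 km
E6–E4: √((-0.0164·111.32)² + (-0.0262·85.71)²) = √(3.332991 + 5.042728) = 2.8941 km
E6–E9: √((-0.0360·111.32)² + (-0.0420·85.71)²) = √(16.060217 + 12.958704) = 5.3869 km
E6–E20: √((-0.0149·111.32)² + (-0.0113·85.71)²) = √(2.751180 + 0.938037) = 1.9207 km
E6–E3: √((-0.0047·111.32)² + (-0.0158·85.71)²) = √(0.273742 + 1.833906) = 1.4518 km
E6–E12: √((0.0011·111.32)² + (-0.0127·85.71)²) = √(0.014994 + 1.184869) = 1.0954 km
E4–E9: √((-0.0196·111.32)² + (-0.0158·85.71)²) = √(4.760565 + 1.833906) = 2.5680 km
E4–E20: √((0.0015·111.32)² + (0.0149·85.71)²) = √(0.027882 + 1.630931) = 1.2879 km
E4–E3: √((0.0117·111.32)² + (0.0104·85.71)²) = √(1.696360 + 0.794565) = 1.5783 km
E4–E12: √((0.0175·111.32)² + (0.0135·85.71)²) = √(3.795094 + 1.338846) = 2.2658 km
E9–E20: √((0.0211·111.32)² + (0.0307·85.71)²) = √(5.517106 + 6.923724) = 3.5272 km
E9–E3: √((0.0313·111.32)² + (0.0262·85.71)²) = √(12.140458 + 5.042728) = 4.1453 km
E9–E12: √((0.0371·111.32)² + (0.0293·85.71)²) = √(17.056669 + 6.306643) = 4.8336 km
E20–E3: √((0.0102·111.32)² + (-0.0045·85.71)²) = √(1.289278 + 0.148761) = 1.1992 km
E20–E12: √((0.0160·111.32)² + (-0.0014·85.71)²) = √(3.172388 + 0.014399) = 1.7852 km
E3–E12: √((0.0058·111.32)² + (0.0031·85.71)²) = √(0.416872 + 0.070597) = 0.6982 km
Closest pair: E1–E9 at 0.4369 km.

E1 and E9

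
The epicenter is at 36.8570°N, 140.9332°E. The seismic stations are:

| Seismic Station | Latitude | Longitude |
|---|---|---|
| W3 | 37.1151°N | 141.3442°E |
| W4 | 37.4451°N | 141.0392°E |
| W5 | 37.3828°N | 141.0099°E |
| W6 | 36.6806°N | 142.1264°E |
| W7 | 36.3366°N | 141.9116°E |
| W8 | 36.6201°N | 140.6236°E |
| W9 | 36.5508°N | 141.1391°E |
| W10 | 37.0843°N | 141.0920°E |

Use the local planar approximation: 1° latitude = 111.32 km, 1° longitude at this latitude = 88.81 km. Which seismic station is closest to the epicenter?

Distances from 36.8570°N, 140.9332°E:
W3: 46.4524 km
W4: 66.1407 km
W5: 58.9271 km
W6: 107.7722 km
W7: 104.4326 km
W8: 38.0982 km
W9: 38.6813 km
W10: 28.9679 km
Minimum: W10 at 28.9679 km.

W10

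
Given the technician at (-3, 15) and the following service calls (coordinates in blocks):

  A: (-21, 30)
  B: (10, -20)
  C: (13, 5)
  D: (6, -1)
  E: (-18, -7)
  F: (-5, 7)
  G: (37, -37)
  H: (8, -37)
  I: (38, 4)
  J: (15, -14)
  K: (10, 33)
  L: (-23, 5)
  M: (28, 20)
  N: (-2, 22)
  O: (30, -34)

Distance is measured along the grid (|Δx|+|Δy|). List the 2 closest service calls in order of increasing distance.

N, F

Distances from (-3, 15):
A: 33 blocks
B: 48 blocks
C: 26 blocks
D: 25 blocks
E: 37 blocks
F: 10 blocks
G: 92 blocks
H: 63 blocks
I: 52 blocks
J: 47 blocks
K: 31 blocks
L: 30 blocks
M: 36 blocks
N: 8 blocks
O: 82 blocks
Sorted: N (8 blocks) < F (10 blocks) < D (25 blocks) < C (26 blocks) < …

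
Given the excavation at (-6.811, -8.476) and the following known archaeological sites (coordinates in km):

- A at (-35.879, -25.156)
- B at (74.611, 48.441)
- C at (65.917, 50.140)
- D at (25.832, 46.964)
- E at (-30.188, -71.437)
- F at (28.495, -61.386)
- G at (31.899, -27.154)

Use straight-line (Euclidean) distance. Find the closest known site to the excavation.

A

Distances from (-6.811, -8.476):
A: 33.514 km
B: 99.343 km
C: 93.409 km
D: 64.336 km
E: 67.161 km
F: 63.608 km
G: 42.981 km
Minimum: A at 33.514 km.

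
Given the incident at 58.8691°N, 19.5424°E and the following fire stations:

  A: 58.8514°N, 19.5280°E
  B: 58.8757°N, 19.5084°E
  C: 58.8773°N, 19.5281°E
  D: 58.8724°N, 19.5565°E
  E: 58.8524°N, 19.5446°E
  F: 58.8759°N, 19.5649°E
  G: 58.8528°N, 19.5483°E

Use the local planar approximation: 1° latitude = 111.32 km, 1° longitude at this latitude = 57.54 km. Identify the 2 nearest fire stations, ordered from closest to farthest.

D, C

Distances from 58.8691°N, 19.5424°E:
A: √((-0.0177·111.32)² + (-0.0144·57.54)²) = √(3.882334 + 0.686538) = 2.1375 km
B: √((0.0066·111.32)² + (-0.0340·57.54)²) = √(0.539802 + 3.827344) = 2.0898 km
C: √((0.0082·111.32)² + (-0.0143·57.54)²) = √(0.833248 + 0.677036) = 1.2289 km
D: √((0.0033·111.32)² + (0.0141·57.54)²) = √(0.134950 + 0.658230) = 0.8906 km
E: √((-0.0167·111.32)² + (0.0022·57.54)²) = √(3.456045 + 0.016025) = 1.8633 km
F: √((0.0068·111.32)² + (0.0225·57.54)²) = √(0.573013 + 1.676119) = 1.4997 km
G: √((-0.0163·111.32)² + (0.0059·57.54)²) = √(3.292468 + 0.115251) = 1.8460 km
Sorted: D (0.8906 km) < C (1.2289 km) < F (1.4997 km) < G (1.8460 km) < …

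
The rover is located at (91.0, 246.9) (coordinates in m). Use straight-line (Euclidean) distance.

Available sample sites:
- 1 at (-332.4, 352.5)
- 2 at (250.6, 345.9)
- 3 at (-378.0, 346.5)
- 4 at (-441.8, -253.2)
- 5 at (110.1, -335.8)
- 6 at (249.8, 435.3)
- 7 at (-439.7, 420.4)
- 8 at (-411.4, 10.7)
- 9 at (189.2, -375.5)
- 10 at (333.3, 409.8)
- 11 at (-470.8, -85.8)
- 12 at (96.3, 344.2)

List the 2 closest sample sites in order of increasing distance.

12, 2

Distances from (91.0, 246.9):
1: √((-423.4)² + (105.6)²) = √(179267.560 + 11151.360) = 436.4 m
2: √((159.6)² + (99.0)²) = √(25472.160 + 9801.000) = 187.8 m
3: √((-469.0)² + (99.6)²) = √(219961.000 + 9920.160) = 479.5 m
4: √((-532.8)² + (-500.1)²) = √(283875.840 + 250100.010) = 730.7 m
5: √((19.1)² + (-582.7)²) = √(364.810 + 339539.290) = 583.0 m
6: √((158.8)² + (188.4)²) = √(25217.440 + 35494.560) = 246.4 m
7: √((-530.7)² + (173.5)²) = √(281642.490 + 30102.250) = 558.3 m
8: √((-502.4)² + (-236.2)²) = √(252405.760 + 55790.440) = 555.2 m
9: √((98.2)² + (-622.4)²) = √(9643.240 + 387381.760) = 630.1 m
10: √((242.3)² + (162.9)²) = √(58709.290 + 26536.410) = 292.0 m
11: √((-561.8)² + (-332.7)²) = √(315619.240 + 110689.290) = 652.9 m
12: √((5.3)² + (97.3)²) = √(28.090 + 9467.290) = 97.4 m
Sorted: 12 (97.4 m) < 2 (187.8 m) < 6 (246.4 m) < 10 (292.0 m) < …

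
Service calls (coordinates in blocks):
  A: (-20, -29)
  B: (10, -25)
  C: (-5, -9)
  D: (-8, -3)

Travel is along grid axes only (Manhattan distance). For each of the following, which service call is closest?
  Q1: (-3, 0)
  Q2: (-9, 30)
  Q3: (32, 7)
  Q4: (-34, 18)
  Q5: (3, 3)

Q1 at (-3, 0):
  A: 46 blocks
  B: 38 blocks
  C: 11 blocks
  D: 8 blocks
  → nearest: D (8 blocks)
Q2 at (-9, 30):
  A: 70 blocks
  B: 74 blocks
  C: 43 blocks
  D: 34 blocks
  → nearest: D (34 blocks)
Q3 at (32, 7):
  A: 88 blocks
  B: 54 blocks
  C: 53 blocks
  D: 50 blocks
  → nearest: D (50 blocks)
Q4 at (-34, 18):
  A: 61 blocks
  B: 87 blocks
  C: 56 blocks
  D: 47 blocks
  → nearest: D (47 blocks)
Q5 at (3, 3):
  A: 55 blocks
  B: 35 blocks
  C: 20 blocks
  D: 17 blocks
  → nearest: D (17 blocks)

Q1→D; Q2→D; Q3→D; Q4→D; Q5→D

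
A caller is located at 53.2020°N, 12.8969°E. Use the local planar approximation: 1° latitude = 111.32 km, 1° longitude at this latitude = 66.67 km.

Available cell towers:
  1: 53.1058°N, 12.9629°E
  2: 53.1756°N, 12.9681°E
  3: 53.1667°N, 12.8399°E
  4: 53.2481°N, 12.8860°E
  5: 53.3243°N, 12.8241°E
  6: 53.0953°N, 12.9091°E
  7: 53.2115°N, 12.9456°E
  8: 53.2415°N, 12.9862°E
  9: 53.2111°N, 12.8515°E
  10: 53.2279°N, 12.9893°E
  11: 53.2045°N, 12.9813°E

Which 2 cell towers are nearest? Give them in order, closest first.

9, 7

Distances from 53.2020°N, 12.8969°E:
1: √((-0.0962·111.32)² + (0.0660·66.67)²) = √(114.682338 + 19.361936) = 11.5777 km
2: √((-0.0264·111.32)² + (0.0712·66.67)²) = √(8.636828 + 22.533098) = 5.5830 km
3: √((-0.0353·111.32)² + (-0.0570·66.67)²) = √(15.441725 + 14.441444) = 5.4665 km
4: √((0.0461·111.32)² + (-0.0109·66.67)²) = √(26.335905 + 0.528097) = 5.1830 km
5: √((0.1223·111.32)² + (-0.0728·66.67)²) = √(185.352868 + 23.557200) = 14.4537 km
6: √((-0.1067·111.32)² + (0.0122·66.67)²) = √(141.083178 + 0.661577) = 11.9057 km
7: √((0.0095·111.32)² + (0.0487·66.67)²) = √(1.118391 + 10.541899) = 3.4147 km
8: √((0.0395·111.32)² + (0.0893·66.67)²) = √(19.334840 + 35.445722) = 7.4014 km
9: √((0.0091·111.32)² + (-0.0454·66.67)²) = √(1.026193 + 9.161627) = 3.1918 km
10: √((0.0259·111.32)² + (0.0924·66.67)²) = √(8.312773 + 37.949395) = 6.8016 km
11: √((0.0025·111.32)² + (0.0844·66.67)²) = √(0.077451 + 31.662544) = 5.6338 km
Sorted: 9 (3.1918 km) < 7 (3.4147 km) < 4 (5.1830 km) < 3 (5.4665 km) < …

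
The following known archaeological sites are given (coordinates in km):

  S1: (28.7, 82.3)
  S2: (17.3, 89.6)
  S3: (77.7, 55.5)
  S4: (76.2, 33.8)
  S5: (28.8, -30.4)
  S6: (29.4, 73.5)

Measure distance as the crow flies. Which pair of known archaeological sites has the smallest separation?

Pairwise distances:
S1–S2: 13.5 km
S1–S3: 55.9 km
S1–S4: 67.9 km
S1–S5: 112.7 km
S1–S6: 8.8 km
S2–S3: 69.4 km
S2–S4: 81.1 km
S2–S5: 120.5 km
S2–S6: 20.1 km
S3–S4: 21.8 km
S3–S5: 98.8 km
S3–S6: 51.5 km
S4–S5: 79.8 km
S4–S6: 61.4 km
S5–S6: 103.9 km
Closest pair: S1–S6 at 8.8 km.

S1 and S6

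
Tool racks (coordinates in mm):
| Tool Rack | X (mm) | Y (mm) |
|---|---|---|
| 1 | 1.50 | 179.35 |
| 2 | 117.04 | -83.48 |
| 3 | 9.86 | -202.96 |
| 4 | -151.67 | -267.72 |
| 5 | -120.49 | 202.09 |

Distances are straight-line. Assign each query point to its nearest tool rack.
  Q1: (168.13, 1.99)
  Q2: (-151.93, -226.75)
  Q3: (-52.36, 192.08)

Q1 at (168.13, 1.99):
  1: √((-166.63)² + (177.36)²) = √(27765.5569 + 31456.5696) = 243.36 mm
  2: √((-51.09)² + (-85.47)²) = √(2610.1881 + 7305.1209) = 99.58 mm
  3: √((-158.27)² + (-204.95)²) = √(25049.3929 + 42004.5025) = 258.95 mm
  4: √((-319.80)² + (-269.71)²) = √(102272.0400 + 72743.4841) = 418.35 mm
  5: √((-288.62)² + (200.10)²) = √(83301.5044 + 40040.0100) = 351.20 mm
  → nearest: 2 (99.58 mm)
Q2 at (-151.93, -226.75):
  1: √((153.43)² + (406.10)²) = √(23540.7649 + 164917.2100) = 434.12 mm
  2: √((268.97)² + (143.27)²) = √(72344.8609 + 20526.2929) = 304.75 mm
  3: √((161.79)² + (23.79)²) = √(26176.0041 + 565.9641) = 163.53 mm
  4: √((0.26)² + (-40.97)²) = √(0.0676 + 1678.5409) = 40.97 mm
  5: √((31.44)² + (428.84)²) = √(988.4736 + 183903.7456) = 429.99 mm
  → nearest: 4 (40.97 mm)
Q3 at (-52.36, 192.08):
  1: √((53.86)² + (-12.73)²) = √(2900.8996 + 162.0529) = 55.34 mm
  2: √((169.40)² + (-275.56)²) = √(28696.3600 + 75933.3136) = 323.47 mm
  3: √((62.22)² + (-395.04)²) = √(3871.3284 + 156056.6016) = 399.91 mm
  4: √((-99.31)² + (-459.80)²) = √(9862.4761 + 211416.0400) = 470.40 mm
  5: √((-68.13)² + (10.01)²) = √(4641.6969 + 100.2001) = 68.86 mm
  → nearest: 1 (55.34 mm)

Q1→2; Q2→4; Q3→1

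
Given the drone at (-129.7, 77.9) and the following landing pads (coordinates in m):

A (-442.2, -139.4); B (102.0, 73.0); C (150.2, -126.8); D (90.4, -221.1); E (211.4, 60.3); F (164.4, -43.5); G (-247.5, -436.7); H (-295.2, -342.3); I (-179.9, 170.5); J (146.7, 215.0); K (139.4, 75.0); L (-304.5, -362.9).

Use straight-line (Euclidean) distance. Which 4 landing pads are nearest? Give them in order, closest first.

I, B, K, J

Distances from (-129.7, 77.9):
A: √((-312.5)² + (-217.3)²) = √(97656.250 + 47219.290) = 380.6 m
B: √((231.7)² + (-4.9)²) = √(53684.890 + 24.010) = 231.8 m
C: √((279.9)² + (-204.7)²) = √(78344.010 + 41902.090) = 346.8 m
D: √((220.1)² + (-299.0)²) = √(48444.010 + 89401.000) = 371.3 m
E: √((341.1)² + (-17.6)²) = √(116349.210 + 309.760) = 341.6 m
F: √((294.1)² + (-121.4)²) = √(86494.810 + 14737.960) = 318.2 m
G: √((-117.8)² + (-514.6)²) = √(13876.840 + 264813.160) = 527.9 m
H: √((-165.5)² + (-420.2)²) = √(27390.250 + 176568.040) = 451.6 m
I: √((-50.2)² + (92.6)²) = √(2520.040 + 8574.760) = 105.3 m
J: √((276.4)² + (137.1)²) = √(76396.960 + 18796.410) = 308.5 m
K: √((269.1)² + (-2.9)²) = √(72414.810 + 8.410) = 269.1 m
L: √((-174.8)² + (-440.8)²) = √(30555.040 + 194304.640) = 474.2 m
Sorted: I (105.3 m) < B (231.8 m) < K (269.1 m) < J (308.5 m) < F (318.2 m) < E (341.6 m) < …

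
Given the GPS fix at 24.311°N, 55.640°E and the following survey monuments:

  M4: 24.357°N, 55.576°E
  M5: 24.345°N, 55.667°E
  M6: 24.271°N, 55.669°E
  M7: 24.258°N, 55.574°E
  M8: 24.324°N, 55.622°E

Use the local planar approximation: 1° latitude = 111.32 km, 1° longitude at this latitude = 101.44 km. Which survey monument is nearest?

Distances from 24.311°N, 55.640°E:
M4: √((0.046·111.32)² + (-0.064·101.44)²) = √(26.22177 + 42.14814) = 8.269 km
M5: √((0.034·111.32)² + (0.027·101.44)²) = √(14.32532 + 7.50146) = 4.672 km
M6: √((-0.040·111.32)² + (0.029·101.44)²) = √(19.82743 + 8.65395) = 5.337 km
M7: √((-0.053·111.32)² + (-0.066·101.44)²) = √(34.80953 + 44.82356) = 8.924 km
M8: √((0.013·111.32)² + (-0.018·101.44)²) = √(2.09427 + 3.33398) = 2.330 km
Minimum: M8 at 2.330 km.

M8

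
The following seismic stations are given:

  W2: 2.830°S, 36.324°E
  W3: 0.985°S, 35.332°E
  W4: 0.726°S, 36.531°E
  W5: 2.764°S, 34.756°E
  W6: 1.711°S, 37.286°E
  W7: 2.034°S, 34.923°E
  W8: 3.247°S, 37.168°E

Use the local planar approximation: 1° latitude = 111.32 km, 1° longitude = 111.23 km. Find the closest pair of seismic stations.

W5 and W7

Pairwise distances:
W2–W3: 233.148 km
W2–W4: 235.346 km
W2–W5: 174.563 km
W2–W6: 164.215 km
W2–W7: 179.265 km
W2–W8: 104.728 km
W3–W4: 136.446 km
W3–W5: 208.144 km
W3–W6: 231.883 km
W3–W7: 125.323 km
W3–W8: 324.209 km
W4–W5: 300.749 km
W4–W6: 138.114 km
W4–W7: 230.633 km
W4–W8: 289.444 km
W5–W6: 304.849 km
W5–W7: 83.360 km
W5–W8: 273.622 km
W6–W7: 265.285 km
W6–W8: 171.491 km
W7–W8: 283.882 km
Closest pair: W5–W7 at 83.360 km.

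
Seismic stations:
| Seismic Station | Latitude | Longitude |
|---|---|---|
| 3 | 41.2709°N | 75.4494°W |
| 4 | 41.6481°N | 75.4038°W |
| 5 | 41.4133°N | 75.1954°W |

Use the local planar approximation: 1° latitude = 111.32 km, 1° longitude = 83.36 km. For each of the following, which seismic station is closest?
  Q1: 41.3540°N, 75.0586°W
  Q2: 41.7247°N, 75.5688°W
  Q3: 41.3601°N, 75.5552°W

Q1 at 41.3540°N, 75.0586°W:
  3: √((-0.0831·111.32)² + (-0.3908·83.36)²) = √(85.575302 + 1061.266663) = 33.8651 km
  4: √((0.2941·111.32)² + (-0.3452·83.36)²) = √(1071.856002 + 828.050809) = 43.5879 km
  5: √((0.0593·111.32)² + (-0.1368·83.36)²) = √(43.576845 + 130.043188) = 13.1765 km
  → nearest: 5 (13.1765 km)
Q2 at 41.7247°N, 75.5688°W:
  3: √((-0.4538·111.32)² + (0.1194·83.36)²) = √(2551.968906 + 99.065872) = 51.4882 km
  4: √((-0.0766·111.32)² + (0.1650·83.36)²) = √(72.711639 + 189.183519) = 16.1832 km
  5: √((-0.3114·111.32)² + (0.3734·83.36)²) = √(1201.665553 + 968.866722) = 46.5890 km
  → nearest: 4 (16.1832 km)
Q3 at 41.3601°N, 75.5552°W:
  3: √((-0.0892·111.32)² + (0.1058·83.36)²) = √(98.599816 + 77.783369) = 13.2809 km
  4: √((0.2880·111.32)² + (0.1514·83.36)²) = √(1027.853859 + 159.282169) = 34.4548 km
  5: √((0.0532·111.32)² + (0.3598·83.36)²) = √(35.072737 + 899.575730) = 30.5720 km
  → nearest: 3 (13.2809 km)

Q1→5; Q2→4; Q3→3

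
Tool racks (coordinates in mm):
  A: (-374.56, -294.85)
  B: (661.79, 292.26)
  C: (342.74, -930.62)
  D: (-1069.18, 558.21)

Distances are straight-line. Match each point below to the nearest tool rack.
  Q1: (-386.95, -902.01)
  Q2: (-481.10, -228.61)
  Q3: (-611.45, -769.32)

Q1→A; Q2→A; Q3→A

Q1 at (-386.95, -902.01):
  A: √((12.39)² + (607.16)²) = √(153.5121 + 368643.2656) = 607.29 mm
  B: √((1048.74)² + (1194.27)²) = √(1099855.5876 + 1426280.8329) = 1589.38 mm
  C: √((729.69)² + (-28.61)²) = √(532447.4961 + 818.5321) = 730.25 mm
  D: √((-682.23)² + (1460.22)²) = √(465437.7729 + 2132242.4484) = 1611.73 mm
  → nearest: A (607.29 mm)
Q2 at (-481.10, -228.61):
  A: √((106.54)² + (-66.24)²) = √(11350.7716 + 4387.7376) = 125.45 mm
  B: √((1142.89)² + (520.87)²) = √(1306197.5521 + 271305.5569) = 1255.99 mm
  C: √((823.84)² + (-702.01)²) = √(678712.3456 + 492818.0401) = 1082.37 mm
  D: √((-588.08)² + (786.82)²) = √(345838.0864 + 619085.7124) = 982.31 mm
  → nearest: A (125.45 mm)
Q3 at (-611.45, -769.32):
  A: √((236.89)² + (474.47)²) = √(56116.8721 + 225121.7809) = 530.32 mm
  B: √((1273.24)² + (1061.58)²) = √(1621140.0976 + 1126952.0964) = 1657.74 mm
  C: √((954.19)² + (-161.30)²) = √(910478.5561 + 26017.6900) = 967.73 mm
  D: √((-457.73)² + (1327.53)²) = √(209516.7529 + 1762335.9009) = 1404.23 mm
  → nearest: A (530.32 mm)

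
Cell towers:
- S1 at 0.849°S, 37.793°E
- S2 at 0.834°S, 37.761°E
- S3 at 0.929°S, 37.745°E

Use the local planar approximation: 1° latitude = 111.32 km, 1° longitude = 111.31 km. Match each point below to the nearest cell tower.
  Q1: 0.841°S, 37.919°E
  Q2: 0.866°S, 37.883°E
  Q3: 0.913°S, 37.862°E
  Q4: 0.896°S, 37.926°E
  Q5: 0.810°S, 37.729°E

Q1 at 0.841°S, 37.919°E:
  S1: √((-0.008·111.32)² + (-0.126·111.31)²) = √(0.79310 + 196.70231) = 14.053 km
  S2: √((0.007·111.32)² + (-0.158·111.31)²) = √(0.60721 + 309.30187) = 17.604 km
  S3: √((-0.088·111.32)² + (-0.174·111.31)²) = √(95.96475 + 375.11710) = 21.704 km
  → nearest: S1 (14.053 km)
Q2 at 0.866°S, 37.883°E:
  S1: √((0.017·111.32)² + (-0.090·111.31)²) = √(3.58133 + 100.35832) = 10.195 km
  S2: √((0.032·111.32)² + (-0.122·111.31)²) = √(12.68955 + 184.41151) = 14.039 km
  S3: √((-0.063·111.32)² + (-0.138·111.31)²) = √(49.18441 + 235.95356) = 16.886 km
  → nearest: S1 (10.195 km)
Q3 at 0.913°S, 37.862°E:
  S1: √((0.064·111.32)² + (-0.069·111.31)²) = √(50.75822 + 58.98839) = 10.476 km
  S2: √((0.079·111.32)² + (-0.101·111.31)²) = √(77.33936 + 126.38953) = 14.273 km
  S3: √((-0.016·111.32)² + (-0.117·111.31)²) = √(3.17239 + 169.60556) = 13.145 km
  → nearest: S1 (10.476 km)
Q4 at 0.896°S, 37.926°E:
  S1: √((0.047·111.32)² + (-0.133·111.31)²) = √(27.37424 + 219.16523) = 15.702 km
  S2: √((0.062·111.32)² + (-0.165·111.31)²) = √(47.63540 + 337.31547) = 19.620 km
  S3: √((-0.033·111.32)² + (-0.181·111.31)²) = √(13.49504 + 405.90604) = 20.479 km
  → nearest: S1 (15.702 km)
Q5 at 0.810°S, 37.729°E:
  S1: √((-0.039·111.32)² + (0.064·111.31)²) = √(18.84845 + 50.74910) = 8.343 km
  S2: √((-0.024·111.32)² + (0.032·111.31)²) = √(7.13787 + 12.68727) = 4.453 km
  S3: √((-0.119·111.32)² + (0.016·111.31)²) = √(175.48513 + 3.17182) = 13.366 km
  → nearest: S2 (4.453 km)

Q1→S1; Q2→S1; Q3→S1; Q4→S1; Q5→S2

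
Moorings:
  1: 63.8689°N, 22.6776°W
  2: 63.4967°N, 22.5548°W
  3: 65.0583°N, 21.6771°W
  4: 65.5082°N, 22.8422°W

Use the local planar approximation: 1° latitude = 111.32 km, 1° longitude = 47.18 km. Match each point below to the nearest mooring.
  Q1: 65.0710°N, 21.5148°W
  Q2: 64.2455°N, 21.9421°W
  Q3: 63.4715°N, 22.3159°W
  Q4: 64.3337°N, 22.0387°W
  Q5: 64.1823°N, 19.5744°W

Q1 at 65.0710°N, 21.5148°W:
  1: 144.6268 km
  2: 181.9905 km
  3: 7.7867 km
  4: 79.3145 km
  → nearest: 3 (7.7867 km)
Q2 at 64.2455°N, 21.9421°W:
  1: 54.4215 km
  2: 88.2265 km
  3: 91.3406 km
  4: 146.8387 km
  → nearest: 1 (54.4215 km)
Q3 at 63.4715°N, 22.3159°W:
  1: 47.4159 km
  2: 11.6152 km
  3: 179.1952 km
  4: 228.0811 km
  → nearest: 2 (11.6152 km)
Q4 at 64.3337°N, 22.0387°W:
  1: 59.8816 km
  2: 96.3040 km
  3: 82.4469 km
  4: 136.1303 km
  → nearest: 1 (59.8816 km)
Q5 at 64.1823°N, 19.5744°W:
  1: 150.5083 km
  2: 159.9923 km
  3: 139.1084 km
  4: 213.4371 km
  → nearest: 3 (139.1084 km)

Q1→3; Q2→1; Q3→2; Q4→1; Q5→3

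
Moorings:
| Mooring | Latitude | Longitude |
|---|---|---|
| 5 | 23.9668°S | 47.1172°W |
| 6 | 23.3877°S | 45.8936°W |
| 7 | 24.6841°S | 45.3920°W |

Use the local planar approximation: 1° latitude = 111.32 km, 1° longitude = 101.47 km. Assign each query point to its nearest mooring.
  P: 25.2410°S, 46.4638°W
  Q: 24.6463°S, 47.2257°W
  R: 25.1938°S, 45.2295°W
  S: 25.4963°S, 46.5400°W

P at 25.2410°S, 46.4638°W:
  5: √((1.2742·111.32)² + (-0.6534·101.47)²) = √(20119.704449 + 4395.756035) = 156.5741 km
  6: √((1.8533·111.32)² + (0.5702·101.47)²) = √(42563.550373 + 3347.570613) = 214.2688 km
  7: √((0.5569·111.32)² + (1.0718·101.47)²) = √(3843.269427 + 11827.768786) = 125.1840 km
  → nearest: 7 (125.1840 km)
Q at 24.6463°S, 47.2257°W:
  5: √((0.6795·111.32)² + (0.1085·101.47)²) = √(5721.703087 + 121.208980) = 76.4389 km
  6: √((1.2586·111.32)² + (1.3321·101.47)²) = √(19630.070084 + 18270.438777) = 194.6805 km
  7: √((-0.0378·111.32)² + (1.8337·101.47)²) = √(17.706389 + 34620.384803) = 186.1131 km
  → nearest: 5 (76.4389 km)
R at 25.1938°S, 45.2295°W:
  5: √((1.2270·111.32)² + (-1.8877·101.47)²) = √(18656.729755 + 36689.455995) = 235.2577 km
  6: √((1.8061·111.32)² + (-0.6641·101.47)²) = √(40423.133935 + 4540.903589) = 212.0473 km
  7: √((0.5097·111.32)² + (-0.1625·101.47)²) = √(3219.405358 + 271.882999) = 59.0871 km
  → nearest: 7 (59.0871 km)
S at 25.4963°S, 46.5400°W:
  5: √((1.5295·111.32)² + (-0.5772·101.47)²) = √(28989.809264 + 3430.267318) = 180.0558 km
  6: √((2.1086·111.32)² + (0.6464·101.47)²) = √(55097.868690 + 4302.075385) = 243.7210 km
  7: √((0.8122·111.32)² + (1.1480·101.47)²) = √(8174.710202 + 13569.351635) = 147.4587 km
  → nearest: 7 (147.4587 km)

P→7; Q→5; R→7; S→7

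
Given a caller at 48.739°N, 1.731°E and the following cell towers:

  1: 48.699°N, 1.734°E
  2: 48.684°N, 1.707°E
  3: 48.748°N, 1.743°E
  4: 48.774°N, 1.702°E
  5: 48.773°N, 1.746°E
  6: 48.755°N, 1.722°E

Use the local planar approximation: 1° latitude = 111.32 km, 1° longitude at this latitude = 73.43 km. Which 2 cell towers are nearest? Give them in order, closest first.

3, 6

Distances from 48.739°N, 1.731°E:
1: 4.458 km
2: 6.371 km
3: 1.334 km
4: 4.440 km
5: 3.942 km
6: 1.900 km
Sorted: 3 (1.334 km) < 6 (1.900 km) < 5 (3.942 km) < 4 (4.440 km) < …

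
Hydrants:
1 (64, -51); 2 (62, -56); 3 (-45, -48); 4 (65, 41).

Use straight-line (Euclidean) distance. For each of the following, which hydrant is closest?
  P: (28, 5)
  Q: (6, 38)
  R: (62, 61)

P at (28, 5):
  1: √((36)² + (-56)²) = √(1296.000 + 3136.000) = 66.6
  2: √((34)² + (-61)²) = √(1156.000 + 3721.000) = 69.8
  3: √((-73)² + (-53)²) = √(5329.000 + 2809.000) = 90.2
  4: √((37)² + (36)²) = √(1369.000 + 1296.000) = 51.6
  → nearest: 4 (51.6)
Q at (6, 38):
  1: √((58)² + (-89)²) = √(3364.000 + 7921.000) = 106.2
  2: √((56)² + (-94)²) = √(3136.000 + 8836.000) = 109.4
  3: √((-51)² + (-86)²) = √(2601.000 + 7396.000) = 100.0
  4: √((59)² + (3)²) = √(3481.000 + 9.000) = 59.1
  → nearest: 4 (59.1)
R at (62, 61):
  1: √((2)² + (-112)²) = √(4.000 + 12544.000) = 112.0
  2: √((0)² + (-117)²) = √(0.000 + 13689.000) = 117.0
  3: √((-107)² + (-109)²) = √(11449.000 + 11881.000) = 152.7
  4: √((3)² + (-20)²) = √(9.000 + 400.000) = 20.2
  → nearest: 4 (20.2)

P→4; Q→4; R→4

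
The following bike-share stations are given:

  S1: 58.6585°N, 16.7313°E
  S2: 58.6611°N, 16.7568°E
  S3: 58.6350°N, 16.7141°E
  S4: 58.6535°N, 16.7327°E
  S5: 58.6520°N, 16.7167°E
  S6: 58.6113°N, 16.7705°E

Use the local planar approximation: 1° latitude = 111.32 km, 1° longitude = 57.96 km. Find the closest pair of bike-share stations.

S1 and S4

Pairwise distances:
S1–S2: 1.5061 km
S1–S3: 2.7995 km
S1–S4: 0.5625 km
S1–S5: 1.1134 km
S1–S6: 5.7245 km
S2–S3: 3.8166 km
S2–S4: 1.6331 km
S2–S5: 2.5354 km
S2–S6: 5.6003 km
S3–S4: 2.3245 km
S3–S5: 1.8984 km
S3–S6: 4.2008 km
S4–S5: 0.9423 km
S4–S6: 5.1835 km
S5–S6: 5.5001 km
Closest pair: S1–S4 at 0.5625 km.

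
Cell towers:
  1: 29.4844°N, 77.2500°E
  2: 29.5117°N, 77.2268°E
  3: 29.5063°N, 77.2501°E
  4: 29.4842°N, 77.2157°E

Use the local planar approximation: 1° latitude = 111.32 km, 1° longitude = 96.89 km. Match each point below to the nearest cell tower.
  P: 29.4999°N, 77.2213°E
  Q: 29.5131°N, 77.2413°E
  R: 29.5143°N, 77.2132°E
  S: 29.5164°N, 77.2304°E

P→2; Q→3; R→2; S→2

P at 29.4999°N, 77.2213°E:
  1: √((-0.0155·111.32)² + (0.0287·96.89)²) = √(2.977212 + 7.732532) = 3.2726 km
  2: √((0.0118·111.32)² + (0.0055·96.89)²) = √(1.725482 + 0.283977) = 1.4176 km
  3: √((0.0064·111.32)² + (0.0288·96.89)²) = √(0.507582 + 7.786511) = 2.8799 km
  4: √((-0.0157·111.32)² + (-0.0056·96.89)²) = √(3.054539 + 0.294397) = 1.8300 km
  → nearest: 2 (1.4176 km)
Q at 29.5131°N, 77.2413°E:
  1: √((-0.0287·111.32)² + (0.0087·96.89)²) = √(10.207284 + 0.710553) = 3.3042 km
  2: √((-0.0014·111.32)² + (-0.0145·96.89)²) = √(0.024289 + 1.973758) = 1.4135 km
  3: √((-0.0068·111.32)² + (0.0088·96.89)²) = √(0.573013 + 0.726981) = 1.1402 km
  4: √((-0.0289·111.32)² + (-0.0256·96.89)²) = √(10.350041 + 6.152305) = 4.0623 km
  → nearest: 3 (1.1402 km)
R at 29.5143°N, 77.2132°E:
  1: √((-0.0299·111.32)² + (0.0368·96.89)²) = √(11.078699 + 12.713161) = 4.8777 km
  2: √((-0.0026·111.32)² + (0.0136·96.89)²) = √(0.083771 + 1.736344) = 1.3491 km
  3: √((-0.0080·111.32)² + (0.0369·96.89)²) = √(0.793097 + 12.782348) = 3.6845 km
  4: √((-0.0301·111.32)² + (0.0025·96.89)²) = √(11.227405 + 0.058673) = 3.3595 km
  → nearest: 2 (1.3491 km)
S at 29.5164°N, 77.2304°E:
  1: √((-0.0320·111.32)² + (0.0196·96.89)²) = √(12.689554 + 3.606368) = 4.0368 km
  2: √((-0.0047·111.32)² + (-0.0036·96.89)²) = √(0.273742 + 0.121664) = 0.6288 km
  3: √((-0.0101·111.32)² + (0.0197·96.89)²) = √(1.264122 + 3.643262) = 2.2153 km
  4: √((-0.0322·111.32)² + (-0.0147·96.89)²) = √(12.848669 + 2.028582) = 3.8571 km
  → nearest: 2 (0.6288 km)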